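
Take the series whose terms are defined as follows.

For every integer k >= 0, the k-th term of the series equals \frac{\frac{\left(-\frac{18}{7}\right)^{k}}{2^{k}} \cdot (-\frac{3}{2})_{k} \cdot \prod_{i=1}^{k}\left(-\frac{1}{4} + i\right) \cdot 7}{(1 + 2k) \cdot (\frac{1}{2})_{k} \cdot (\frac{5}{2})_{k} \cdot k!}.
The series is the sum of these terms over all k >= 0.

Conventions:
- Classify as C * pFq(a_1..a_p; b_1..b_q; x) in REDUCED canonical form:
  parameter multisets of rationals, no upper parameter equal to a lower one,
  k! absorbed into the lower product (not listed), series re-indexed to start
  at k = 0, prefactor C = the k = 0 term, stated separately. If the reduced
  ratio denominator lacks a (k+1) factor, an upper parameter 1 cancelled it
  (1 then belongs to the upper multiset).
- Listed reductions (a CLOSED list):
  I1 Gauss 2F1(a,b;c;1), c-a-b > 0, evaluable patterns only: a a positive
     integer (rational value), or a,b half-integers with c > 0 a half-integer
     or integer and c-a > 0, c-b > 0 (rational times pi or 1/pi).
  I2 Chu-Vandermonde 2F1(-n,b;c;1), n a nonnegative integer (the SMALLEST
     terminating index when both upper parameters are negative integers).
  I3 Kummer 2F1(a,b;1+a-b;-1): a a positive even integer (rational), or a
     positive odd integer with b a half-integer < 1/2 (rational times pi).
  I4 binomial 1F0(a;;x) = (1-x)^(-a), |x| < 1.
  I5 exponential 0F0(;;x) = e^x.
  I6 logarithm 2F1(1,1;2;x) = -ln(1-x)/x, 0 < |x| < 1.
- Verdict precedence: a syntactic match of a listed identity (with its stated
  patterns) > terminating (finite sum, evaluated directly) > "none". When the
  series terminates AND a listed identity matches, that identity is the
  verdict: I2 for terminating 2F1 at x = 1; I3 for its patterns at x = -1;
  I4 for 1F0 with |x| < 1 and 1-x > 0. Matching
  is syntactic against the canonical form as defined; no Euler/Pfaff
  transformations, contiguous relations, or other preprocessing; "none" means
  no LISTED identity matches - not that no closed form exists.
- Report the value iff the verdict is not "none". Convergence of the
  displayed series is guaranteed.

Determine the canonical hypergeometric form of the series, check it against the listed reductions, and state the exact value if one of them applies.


This is 7 * 2F2(-\frac{3}{2}, \frac{3}{4}; \frac{3}{2}, \frac{5}{2}; -\frac{9}{7}) in reduced canonical form. Verdict: none - this 2F2 at x = -\frac{9}{7} matches no listed pattern, and upper {-\frac{3}{2}, \frac{3}{4}} holds no stopper.

Key step: t_0 = 7 here, and the lower (2k+1) factor (prefactor 7) shifts a half-integer Pochhammer.
Term ratio: r(k) = -\frac{9}{7} * (k-\frac{3}{2}) (k+\frac{3}{4}) / [(k+\frac{3}{2}) (k+\frac{5}{2}) (k+1)] - poly over poly, x = -\frac{9}{7} from leading terms; C = 7 at k = 0.


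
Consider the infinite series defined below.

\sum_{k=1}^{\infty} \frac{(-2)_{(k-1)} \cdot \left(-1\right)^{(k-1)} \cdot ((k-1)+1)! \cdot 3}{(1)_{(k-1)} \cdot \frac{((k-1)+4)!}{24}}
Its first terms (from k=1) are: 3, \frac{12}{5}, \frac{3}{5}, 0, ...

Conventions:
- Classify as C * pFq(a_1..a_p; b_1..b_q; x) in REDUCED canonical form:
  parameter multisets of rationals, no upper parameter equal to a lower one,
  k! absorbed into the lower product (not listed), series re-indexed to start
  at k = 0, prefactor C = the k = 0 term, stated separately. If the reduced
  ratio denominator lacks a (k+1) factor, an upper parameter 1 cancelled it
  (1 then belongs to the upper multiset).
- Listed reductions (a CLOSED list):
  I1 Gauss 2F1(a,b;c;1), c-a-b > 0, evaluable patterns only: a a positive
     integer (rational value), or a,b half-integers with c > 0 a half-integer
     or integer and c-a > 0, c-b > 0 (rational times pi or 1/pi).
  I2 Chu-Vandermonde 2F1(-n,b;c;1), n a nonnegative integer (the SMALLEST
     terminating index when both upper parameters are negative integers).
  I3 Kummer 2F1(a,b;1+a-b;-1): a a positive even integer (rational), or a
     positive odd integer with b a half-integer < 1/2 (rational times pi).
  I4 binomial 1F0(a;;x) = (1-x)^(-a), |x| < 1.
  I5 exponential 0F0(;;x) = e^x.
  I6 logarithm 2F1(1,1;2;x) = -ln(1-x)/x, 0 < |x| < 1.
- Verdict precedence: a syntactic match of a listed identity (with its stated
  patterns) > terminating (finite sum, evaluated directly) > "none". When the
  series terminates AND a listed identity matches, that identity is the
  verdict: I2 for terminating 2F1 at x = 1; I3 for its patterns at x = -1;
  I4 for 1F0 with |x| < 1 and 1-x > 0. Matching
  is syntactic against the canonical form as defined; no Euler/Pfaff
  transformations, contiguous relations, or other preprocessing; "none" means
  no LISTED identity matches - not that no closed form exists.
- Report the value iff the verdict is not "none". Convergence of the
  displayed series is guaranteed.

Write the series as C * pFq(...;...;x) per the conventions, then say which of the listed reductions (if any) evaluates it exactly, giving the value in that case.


The tell: with t_0 = 3, (1)_k (C = 3, x = -1) is k! itself.
Term ratio: r(k) = -1 * (k-2) (k+2) / [(k+5) (k+1)] - poly over poly, x = -1 from leading terms; C = 3 at k = 0.

Prefactor 3, argument -1: 2F1 with upper {-2, 2} over lower {5}. Verdict: the Kummer evaluation I3 applies (x = -1; c = 5 equals 1+a-b for upper {-2, 2}: listed pattern). Hence: 6.


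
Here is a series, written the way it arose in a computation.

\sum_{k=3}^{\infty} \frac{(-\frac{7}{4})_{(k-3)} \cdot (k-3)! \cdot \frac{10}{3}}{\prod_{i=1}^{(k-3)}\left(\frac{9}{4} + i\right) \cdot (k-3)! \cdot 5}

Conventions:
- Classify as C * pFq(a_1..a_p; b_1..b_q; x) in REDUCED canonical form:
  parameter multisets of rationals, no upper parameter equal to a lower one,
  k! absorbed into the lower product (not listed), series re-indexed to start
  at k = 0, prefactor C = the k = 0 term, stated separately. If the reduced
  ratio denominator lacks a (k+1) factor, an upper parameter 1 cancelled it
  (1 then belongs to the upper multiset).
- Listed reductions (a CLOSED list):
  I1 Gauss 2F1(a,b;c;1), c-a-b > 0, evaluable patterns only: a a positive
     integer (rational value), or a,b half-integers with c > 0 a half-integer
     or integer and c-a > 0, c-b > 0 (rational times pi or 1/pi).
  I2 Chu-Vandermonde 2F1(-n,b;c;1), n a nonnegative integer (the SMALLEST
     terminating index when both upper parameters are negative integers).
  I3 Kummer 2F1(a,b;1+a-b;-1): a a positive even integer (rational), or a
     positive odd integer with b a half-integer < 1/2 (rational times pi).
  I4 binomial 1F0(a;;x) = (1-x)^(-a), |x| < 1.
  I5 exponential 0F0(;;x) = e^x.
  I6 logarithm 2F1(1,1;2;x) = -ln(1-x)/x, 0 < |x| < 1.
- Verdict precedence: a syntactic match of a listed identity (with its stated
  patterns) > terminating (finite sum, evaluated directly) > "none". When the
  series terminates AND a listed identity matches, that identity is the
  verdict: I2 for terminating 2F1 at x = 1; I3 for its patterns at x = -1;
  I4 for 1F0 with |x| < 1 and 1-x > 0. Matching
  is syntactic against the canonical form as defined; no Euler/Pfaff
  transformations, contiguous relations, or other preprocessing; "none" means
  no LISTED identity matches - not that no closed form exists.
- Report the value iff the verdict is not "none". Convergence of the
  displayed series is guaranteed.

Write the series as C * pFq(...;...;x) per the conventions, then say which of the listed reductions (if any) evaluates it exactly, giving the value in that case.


Reduced: x = 1, 2F1, upper = {-\frac{7}{4}, 1}, lower = {\frac{13}{4}}, C = \frac{2}{3}. Verdict: Gauss's theorem (I1) applies (x = 1: the Gamma ratio telescopes since c-a-b = 4 > 0 and a = 1 in Z>0). Hence: \frac{3}{8}.

Key step: t_0 = \frac{2}{3} here, and the lower running product (prefactor 2/3) is a rising factorial.
Step ratio: r(k) = 1 * (k-\frac{7}{4}) (k+1) / [(k+\frac{13}{4}) (k+1)] - rational in k. x = 1; t_0 = \frac{2}{3}; negate the roots.


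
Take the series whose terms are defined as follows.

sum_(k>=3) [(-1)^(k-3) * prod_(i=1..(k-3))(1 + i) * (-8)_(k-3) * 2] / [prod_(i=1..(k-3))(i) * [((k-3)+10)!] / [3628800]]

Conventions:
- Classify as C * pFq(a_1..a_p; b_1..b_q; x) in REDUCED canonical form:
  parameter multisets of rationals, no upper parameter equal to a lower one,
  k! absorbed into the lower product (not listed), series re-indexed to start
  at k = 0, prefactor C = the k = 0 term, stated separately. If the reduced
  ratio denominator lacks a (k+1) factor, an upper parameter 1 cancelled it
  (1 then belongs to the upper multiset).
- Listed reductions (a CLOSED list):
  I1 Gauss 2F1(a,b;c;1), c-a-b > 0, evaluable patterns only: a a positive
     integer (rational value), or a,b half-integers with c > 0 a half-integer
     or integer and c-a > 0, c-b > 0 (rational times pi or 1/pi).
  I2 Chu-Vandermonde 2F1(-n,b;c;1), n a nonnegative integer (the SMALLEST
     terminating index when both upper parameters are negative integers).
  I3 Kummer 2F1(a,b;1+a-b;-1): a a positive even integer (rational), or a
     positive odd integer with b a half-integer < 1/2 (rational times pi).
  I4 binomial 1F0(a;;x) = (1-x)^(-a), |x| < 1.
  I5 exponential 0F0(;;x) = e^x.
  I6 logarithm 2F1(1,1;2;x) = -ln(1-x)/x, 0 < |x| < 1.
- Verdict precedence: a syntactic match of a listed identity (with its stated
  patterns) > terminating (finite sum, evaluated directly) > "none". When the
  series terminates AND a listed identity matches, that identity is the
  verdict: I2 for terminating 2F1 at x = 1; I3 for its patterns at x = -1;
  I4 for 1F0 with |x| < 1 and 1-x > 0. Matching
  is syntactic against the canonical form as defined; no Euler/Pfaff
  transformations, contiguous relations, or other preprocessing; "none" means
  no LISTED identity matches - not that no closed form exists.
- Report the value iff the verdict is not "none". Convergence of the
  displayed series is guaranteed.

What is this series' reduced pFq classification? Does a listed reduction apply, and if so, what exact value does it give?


At argument -1: a 2F1 with upper {-8, 2}, lower {11}, scaled by C = 2. Verdict: the Kummer evaluation I3 matches (x = -1; c = 11 equals 1+a-b for upper {-8, 2}: listed pattern). Its exact value is 10.

Key observation: from the first term 2: the denominator's factorial ratio (C = 2) is a lower Pochhammer.
Term ratio: r(k) = (-1) * (k-8) (k+2) / [(k+11) (k+1)] - rational; roots negated = parameters, x = (-1), C = 2.


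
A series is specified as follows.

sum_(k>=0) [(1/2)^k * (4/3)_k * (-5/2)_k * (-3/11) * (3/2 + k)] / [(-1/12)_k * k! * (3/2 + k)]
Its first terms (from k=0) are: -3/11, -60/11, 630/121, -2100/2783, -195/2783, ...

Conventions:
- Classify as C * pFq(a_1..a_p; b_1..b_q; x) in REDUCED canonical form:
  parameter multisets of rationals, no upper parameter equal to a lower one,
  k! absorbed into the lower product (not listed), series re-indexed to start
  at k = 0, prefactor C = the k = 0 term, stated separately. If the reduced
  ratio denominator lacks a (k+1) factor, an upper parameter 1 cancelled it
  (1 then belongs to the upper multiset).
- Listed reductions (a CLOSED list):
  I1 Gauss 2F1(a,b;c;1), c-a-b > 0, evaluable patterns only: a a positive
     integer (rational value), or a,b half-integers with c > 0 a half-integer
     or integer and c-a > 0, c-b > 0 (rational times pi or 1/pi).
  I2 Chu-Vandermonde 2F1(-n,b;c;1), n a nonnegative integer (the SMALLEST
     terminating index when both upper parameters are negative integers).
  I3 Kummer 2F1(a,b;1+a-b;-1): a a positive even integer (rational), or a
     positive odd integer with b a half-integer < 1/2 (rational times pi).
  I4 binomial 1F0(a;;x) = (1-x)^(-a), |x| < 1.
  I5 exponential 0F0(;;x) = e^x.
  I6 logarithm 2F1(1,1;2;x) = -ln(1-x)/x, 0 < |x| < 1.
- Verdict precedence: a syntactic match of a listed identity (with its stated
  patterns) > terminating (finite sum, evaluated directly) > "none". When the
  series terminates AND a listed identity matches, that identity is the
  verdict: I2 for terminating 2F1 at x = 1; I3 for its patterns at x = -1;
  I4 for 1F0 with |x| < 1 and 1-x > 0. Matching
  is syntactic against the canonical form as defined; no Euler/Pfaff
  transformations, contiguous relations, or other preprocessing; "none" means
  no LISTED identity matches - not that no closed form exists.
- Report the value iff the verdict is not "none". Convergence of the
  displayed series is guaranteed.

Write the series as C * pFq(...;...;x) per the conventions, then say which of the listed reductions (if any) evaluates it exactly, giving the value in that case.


Classification (C = -3/11): 2F1 with upper {-5/2, 4/3}, lower {-1/12}, argument x = 1/2. Verdict: none here - no I1-I6 shape fits x = 1/2 with lower {-1/12}.

Structural cue: t_0 = -3/11 here, and k + 3/2 divides numerator and denominator alike; prefactor -3/11 after cancelling.
Adjacent-term ratio: r(k) = (1/2) * (k-5/2) (k+4/3) / [(k-1/12) (k+1)] - rational in k, leading ratio (1/2); with t_0 = -3/11, classification follows.


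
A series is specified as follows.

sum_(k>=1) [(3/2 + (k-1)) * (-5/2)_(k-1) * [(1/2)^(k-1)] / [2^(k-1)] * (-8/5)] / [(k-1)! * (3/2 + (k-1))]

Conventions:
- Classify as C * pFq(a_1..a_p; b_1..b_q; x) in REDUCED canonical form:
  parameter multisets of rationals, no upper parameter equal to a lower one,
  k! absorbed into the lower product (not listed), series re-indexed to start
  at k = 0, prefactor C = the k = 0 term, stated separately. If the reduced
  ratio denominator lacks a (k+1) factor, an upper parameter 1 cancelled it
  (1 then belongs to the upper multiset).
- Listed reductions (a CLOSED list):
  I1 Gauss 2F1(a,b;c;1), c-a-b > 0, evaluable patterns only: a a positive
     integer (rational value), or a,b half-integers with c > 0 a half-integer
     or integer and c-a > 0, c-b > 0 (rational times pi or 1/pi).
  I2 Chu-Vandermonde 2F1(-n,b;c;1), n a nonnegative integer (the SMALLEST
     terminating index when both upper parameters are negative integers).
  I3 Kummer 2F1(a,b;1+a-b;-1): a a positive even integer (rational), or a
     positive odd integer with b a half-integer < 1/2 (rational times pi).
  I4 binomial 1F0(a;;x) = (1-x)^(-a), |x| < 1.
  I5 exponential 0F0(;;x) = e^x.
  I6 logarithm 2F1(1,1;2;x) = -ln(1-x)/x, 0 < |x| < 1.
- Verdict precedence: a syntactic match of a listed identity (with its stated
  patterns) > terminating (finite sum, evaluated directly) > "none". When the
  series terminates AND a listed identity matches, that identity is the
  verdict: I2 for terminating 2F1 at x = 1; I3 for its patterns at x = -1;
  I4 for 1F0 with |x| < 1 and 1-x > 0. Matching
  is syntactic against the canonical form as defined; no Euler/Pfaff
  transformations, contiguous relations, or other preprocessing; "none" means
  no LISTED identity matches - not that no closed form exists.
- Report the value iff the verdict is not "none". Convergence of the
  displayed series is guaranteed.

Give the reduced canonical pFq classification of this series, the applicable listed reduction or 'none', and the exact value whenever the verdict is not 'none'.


With C = -8/5: the canonical form is 1F0(-5/2; -; 1/4). Verdict: binomial (I4) fires (the 1F0 binomial series: exponent 5/2, x = 1/4). Exact value: (-8/5) * (3/4)^(5/2).

First insight: from the first term -8/5: the two k-th powers (C = -8/5) combine into one argument.
Ratio: r(k) = (1/4) * (k-5/2) / [(k+1)] - poly over poly, x = (1/4) from leading terms; C = -8/5 at k = 0.


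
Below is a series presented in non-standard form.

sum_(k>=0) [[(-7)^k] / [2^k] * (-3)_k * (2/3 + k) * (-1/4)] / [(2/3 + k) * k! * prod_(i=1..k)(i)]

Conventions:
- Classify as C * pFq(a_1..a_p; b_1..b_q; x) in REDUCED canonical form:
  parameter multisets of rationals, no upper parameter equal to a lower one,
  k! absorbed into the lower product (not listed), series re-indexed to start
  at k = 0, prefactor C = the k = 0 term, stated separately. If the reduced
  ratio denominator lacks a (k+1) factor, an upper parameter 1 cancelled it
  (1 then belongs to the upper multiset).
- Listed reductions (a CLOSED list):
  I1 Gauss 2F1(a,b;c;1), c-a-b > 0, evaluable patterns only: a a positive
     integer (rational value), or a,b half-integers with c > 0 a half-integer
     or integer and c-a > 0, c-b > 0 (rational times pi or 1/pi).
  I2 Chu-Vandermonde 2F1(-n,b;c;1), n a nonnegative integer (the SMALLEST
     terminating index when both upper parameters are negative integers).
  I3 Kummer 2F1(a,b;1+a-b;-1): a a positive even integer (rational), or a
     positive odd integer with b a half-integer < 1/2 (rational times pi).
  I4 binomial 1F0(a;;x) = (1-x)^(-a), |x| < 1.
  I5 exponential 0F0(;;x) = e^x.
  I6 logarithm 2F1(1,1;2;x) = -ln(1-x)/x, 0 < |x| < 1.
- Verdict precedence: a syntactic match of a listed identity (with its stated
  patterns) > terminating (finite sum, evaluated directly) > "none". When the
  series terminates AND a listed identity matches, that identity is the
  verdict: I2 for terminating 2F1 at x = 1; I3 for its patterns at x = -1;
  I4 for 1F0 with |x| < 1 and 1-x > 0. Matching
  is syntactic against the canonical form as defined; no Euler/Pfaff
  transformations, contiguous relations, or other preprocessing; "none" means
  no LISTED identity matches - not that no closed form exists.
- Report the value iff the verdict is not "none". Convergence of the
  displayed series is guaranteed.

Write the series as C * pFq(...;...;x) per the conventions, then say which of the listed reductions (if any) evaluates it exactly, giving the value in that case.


Classification (C = -1/4): 1F1 with upper {-3}, lower {1}, argument x = -7/2. Verdict: terminating. With -3 upstairs the series is a 4-term polynomial sum; evaluated term by term. Exact value: -1777/192.

Key step: t_0 being -1/4, striking the common factor k + 2/3 reduces the term (prefactor -1/4).
Term ratio: r(k) = (-7/2) * (k-3) / [(k+1) (k+1)] - rational; roots negated = parameters, x = (-7/2), C = -1/4.


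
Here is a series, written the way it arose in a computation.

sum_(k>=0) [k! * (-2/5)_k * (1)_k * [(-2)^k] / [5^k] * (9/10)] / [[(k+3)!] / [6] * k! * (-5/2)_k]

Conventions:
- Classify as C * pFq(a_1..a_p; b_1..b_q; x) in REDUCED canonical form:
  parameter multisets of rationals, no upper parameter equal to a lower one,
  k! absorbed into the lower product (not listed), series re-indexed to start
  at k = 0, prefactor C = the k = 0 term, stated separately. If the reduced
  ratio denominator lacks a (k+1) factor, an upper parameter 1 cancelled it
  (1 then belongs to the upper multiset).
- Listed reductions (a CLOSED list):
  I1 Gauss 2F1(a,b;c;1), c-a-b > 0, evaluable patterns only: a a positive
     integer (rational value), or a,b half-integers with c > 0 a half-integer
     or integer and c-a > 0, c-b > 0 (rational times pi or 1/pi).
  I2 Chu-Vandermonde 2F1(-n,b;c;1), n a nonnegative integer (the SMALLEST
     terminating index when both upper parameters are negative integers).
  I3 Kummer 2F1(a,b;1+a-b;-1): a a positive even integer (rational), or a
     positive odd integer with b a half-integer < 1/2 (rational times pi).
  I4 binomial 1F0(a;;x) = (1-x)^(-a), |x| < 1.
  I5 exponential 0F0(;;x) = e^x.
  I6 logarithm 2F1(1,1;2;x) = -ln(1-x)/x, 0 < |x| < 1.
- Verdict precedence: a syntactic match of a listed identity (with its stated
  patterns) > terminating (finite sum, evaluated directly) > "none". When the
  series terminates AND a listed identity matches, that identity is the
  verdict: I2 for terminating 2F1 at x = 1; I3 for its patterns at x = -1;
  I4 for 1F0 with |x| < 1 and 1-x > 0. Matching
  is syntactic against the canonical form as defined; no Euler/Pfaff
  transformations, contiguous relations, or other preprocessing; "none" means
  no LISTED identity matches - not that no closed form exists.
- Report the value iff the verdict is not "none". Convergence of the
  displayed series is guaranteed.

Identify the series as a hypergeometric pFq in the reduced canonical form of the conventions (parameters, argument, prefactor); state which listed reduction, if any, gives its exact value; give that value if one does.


With C = 9/10: the canonical form is 3F2(-2/5, 1, 1; -5/2, 4; -2/5). Verdict: none. Every listed pattern misses the 3F2 form at -2/5, upper {-2/5, 1, 1}.

Key observation: with t_0 = 9/10, the factorial ratio (C = 9/10) (k+a-1)!/(a-1)! is a rising factorial (a)_k.
Step ratio: r(k) = (-2/5) * (k-2/5) (k+1) (k+1) / [(k-5/2) (k+4) (k+1)] ; factor over Q: parameters, x = (-2/5), and C = 9/10.


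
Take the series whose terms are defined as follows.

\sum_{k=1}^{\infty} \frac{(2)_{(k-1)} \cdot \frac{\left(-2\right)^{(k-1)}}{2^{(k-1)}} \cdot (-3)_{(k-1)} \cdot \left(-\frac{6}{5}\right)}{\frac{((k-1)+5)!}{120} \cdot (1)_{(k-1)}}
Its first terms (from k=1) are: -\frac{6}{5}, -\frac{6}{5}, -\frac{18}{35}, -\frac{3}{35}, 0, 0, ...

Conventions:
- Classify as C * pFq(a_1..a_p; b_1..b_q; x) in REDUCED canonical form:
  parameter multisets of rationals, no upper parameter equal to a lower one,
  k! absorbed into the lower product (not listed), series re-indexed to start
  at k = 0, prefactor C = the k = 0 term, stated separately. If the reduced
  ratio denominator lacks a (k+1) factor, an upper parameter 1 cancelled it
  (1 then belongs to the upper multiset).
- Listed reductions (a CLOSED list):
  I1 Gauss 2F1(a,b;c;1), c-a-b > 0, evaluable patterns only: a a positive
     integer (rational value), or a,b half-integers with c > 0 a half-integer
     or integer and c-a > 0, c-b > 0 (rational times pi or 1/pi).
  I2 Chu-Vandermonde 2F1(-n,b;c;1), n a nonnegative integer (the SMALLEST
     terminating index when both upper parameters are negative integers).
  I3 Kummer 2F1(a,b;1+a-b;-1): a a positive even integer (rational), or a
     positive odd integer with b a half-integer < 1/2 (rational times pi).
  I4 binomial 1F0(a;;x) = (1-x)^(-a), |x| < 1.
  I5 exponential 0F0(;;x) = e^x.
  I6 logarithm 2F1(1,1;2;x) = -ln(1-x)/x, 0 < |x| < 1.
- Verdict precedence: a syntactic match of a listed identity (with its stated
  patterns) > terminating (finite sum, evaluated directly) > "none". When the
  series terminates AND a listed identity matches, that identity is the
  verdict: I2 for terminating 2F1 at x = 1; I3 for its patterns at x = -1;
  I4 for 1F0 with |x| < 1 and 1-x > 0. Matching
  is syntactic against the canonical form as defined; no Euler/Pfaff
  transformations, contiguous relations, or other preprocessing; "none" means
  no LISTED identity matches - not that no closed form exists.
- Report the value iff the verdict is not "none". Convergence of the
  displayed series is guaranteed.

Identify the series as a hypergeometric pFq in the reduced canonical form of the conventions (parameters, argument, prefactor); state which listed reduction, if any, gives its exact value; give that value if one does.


At argument -1: a 2F1 with upper {-3, 2}, lower {6}, scaled by C = -\frac{6}{5}. Verdict: the Kummer evaluation I3 applies (x = -1; c = 6 equals 1+a-b for upper {-3, 2}: listed pattern). Hence: -3.

The tell: x = -1 and (1)_k (prefactor -6/5) is k! itself.
Term ratio: r(k) = -1 * (k-3) (k+2) / [(k+6) (k+1)] - rational in k. x = -1; t_0 = -\frac{6}{5}; negate the roots.


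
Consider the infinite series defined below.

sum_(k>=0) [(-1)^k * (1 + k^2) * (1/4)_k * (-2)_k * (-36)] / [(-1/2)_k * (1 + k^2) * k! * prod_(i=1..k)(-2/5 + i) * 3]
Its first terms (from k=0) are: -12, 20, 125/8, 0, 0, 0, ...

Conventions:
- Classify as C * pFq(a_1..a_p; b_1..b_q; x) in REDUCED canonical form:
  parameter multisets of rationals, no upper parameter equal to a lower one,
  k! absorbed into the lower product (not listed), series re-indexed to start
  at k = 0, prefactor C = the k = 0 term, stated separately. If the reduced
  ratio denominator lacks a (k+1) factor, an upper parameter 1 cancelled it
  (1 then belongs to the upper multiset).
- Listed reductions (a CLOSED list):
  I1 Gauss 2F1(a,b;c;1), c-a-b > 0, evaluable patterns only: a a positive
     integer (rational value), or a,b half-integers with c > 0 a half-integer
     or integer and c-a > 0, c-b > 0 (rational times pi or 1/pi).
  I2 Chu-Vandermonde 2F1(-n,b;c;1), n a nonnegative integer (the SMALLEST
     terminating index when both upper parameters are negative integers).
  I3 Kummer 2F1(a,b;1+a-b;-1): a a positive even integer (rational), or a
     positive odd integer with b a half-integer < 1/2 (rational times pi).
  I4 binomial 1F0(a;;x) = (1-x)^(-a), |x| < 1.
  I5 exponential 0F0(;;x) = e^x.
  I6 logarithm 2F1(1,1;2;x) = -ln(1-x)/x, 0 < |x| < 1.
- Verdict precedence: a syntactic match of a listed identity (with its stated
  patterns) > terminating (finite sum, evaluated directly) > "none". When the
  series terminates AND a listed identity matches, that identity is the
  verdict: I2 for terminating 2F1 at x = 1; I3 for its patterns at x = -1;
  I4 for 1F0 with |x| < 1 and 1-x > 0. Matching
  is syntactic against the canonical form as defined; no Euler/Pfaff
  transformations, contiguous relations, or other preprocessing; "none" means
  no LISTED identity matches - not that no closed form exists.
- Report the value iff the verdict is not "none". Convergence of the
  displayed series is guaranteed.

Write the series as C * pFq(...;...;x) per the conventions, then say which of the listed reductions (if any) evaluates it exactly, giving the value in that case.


Key observation: x = (-1) and k^2 + 1 divides numerator and denominator alike; C = -12 after cancelling.
Adjacent-term ratio: r(k) = (-1) * (k-2) (k+1/4) / [(k-1/2) (k+3/5) (k+1)] - rational in k. x = (-1); t_0 = -12; negate the roots.

This is -12 * 2F2(-2, 1/4; -1/2, 3/5; -1) in reduced canonical form. Verdict: terminating (-2 upstairs). 3 nonzero terms in all; added directly. Sum: 189/8.


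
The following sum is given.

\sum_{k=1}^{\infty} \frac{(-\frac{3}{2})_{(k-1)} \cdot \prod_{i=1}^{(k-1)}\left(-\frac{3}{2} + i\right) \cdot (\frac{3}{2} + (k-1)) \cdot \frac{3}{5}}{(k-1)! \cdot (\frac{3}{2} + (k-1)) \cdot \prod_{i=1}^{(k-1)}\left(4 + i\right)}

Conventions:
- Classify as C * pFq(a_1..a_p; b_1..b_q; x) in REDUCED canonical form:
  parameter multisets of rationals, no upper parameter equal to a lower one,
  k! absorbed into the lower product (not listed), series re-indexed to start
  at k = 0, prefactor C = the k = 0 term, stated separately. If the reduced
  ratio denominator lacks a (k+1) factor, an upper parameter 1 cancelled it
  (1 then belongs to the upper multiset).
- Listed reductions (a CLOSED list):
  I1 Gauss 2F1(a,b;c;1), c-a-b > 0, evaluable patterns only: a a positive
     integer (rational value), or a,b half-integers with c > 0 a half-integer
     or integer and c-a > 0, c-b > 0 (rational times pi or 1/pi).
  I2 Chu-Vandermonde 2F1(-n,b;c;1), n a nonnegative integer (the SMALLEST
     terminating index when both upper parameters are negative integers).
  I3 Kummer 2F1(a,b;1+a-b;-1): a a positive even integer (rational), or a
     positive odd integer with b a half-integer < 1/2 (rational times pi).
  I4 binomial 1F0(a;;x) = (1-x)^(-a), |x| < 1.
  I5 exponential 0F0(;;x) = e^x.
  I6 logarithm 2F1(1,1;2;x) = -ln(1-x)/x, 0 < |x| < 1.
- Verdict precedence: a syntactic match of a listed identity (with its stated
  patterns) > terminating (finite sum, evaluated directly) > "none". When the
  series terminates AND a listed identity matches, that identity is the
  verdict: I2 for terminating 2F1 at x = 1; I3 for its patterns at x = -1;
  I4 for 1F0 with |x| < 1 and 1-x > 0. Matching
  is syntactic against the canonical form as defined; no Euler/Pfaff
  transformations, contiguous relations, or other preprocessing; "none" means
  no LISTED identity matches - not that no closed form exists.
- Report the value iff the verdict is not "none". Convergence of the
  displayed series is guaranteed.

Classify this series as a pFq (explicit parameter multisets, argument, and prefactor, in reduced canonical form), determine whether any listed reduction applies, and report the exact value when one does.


At argument 1: a 2F1 with upper {-\frac{3}{2}, -\frac{1}{2}}, lower {5}, scaled by C = \frac{3}{5}. Verdict: Gauss's theorem I1 (half-integer case) applies (x = 1; upper {-\frac{3}{2}, -\frac{1}{2}} half-integers, c = 5 in the evaluable pattern). Exact value: \frac{262144}{121275} / \pi.

Key observation: with t_0 = \frac{3}{5}, the running product (prefactor 3/5) telescopes to a rising factorial.
Adjacent-term ratio: r(k) = 1 * (k-\frac{3}{2}) (k-\frac{1}{2}) / [(k+5) (k+1)] - rational in k, leading ratio 1; with t_0 = \frac{3}{5}, classification follows.


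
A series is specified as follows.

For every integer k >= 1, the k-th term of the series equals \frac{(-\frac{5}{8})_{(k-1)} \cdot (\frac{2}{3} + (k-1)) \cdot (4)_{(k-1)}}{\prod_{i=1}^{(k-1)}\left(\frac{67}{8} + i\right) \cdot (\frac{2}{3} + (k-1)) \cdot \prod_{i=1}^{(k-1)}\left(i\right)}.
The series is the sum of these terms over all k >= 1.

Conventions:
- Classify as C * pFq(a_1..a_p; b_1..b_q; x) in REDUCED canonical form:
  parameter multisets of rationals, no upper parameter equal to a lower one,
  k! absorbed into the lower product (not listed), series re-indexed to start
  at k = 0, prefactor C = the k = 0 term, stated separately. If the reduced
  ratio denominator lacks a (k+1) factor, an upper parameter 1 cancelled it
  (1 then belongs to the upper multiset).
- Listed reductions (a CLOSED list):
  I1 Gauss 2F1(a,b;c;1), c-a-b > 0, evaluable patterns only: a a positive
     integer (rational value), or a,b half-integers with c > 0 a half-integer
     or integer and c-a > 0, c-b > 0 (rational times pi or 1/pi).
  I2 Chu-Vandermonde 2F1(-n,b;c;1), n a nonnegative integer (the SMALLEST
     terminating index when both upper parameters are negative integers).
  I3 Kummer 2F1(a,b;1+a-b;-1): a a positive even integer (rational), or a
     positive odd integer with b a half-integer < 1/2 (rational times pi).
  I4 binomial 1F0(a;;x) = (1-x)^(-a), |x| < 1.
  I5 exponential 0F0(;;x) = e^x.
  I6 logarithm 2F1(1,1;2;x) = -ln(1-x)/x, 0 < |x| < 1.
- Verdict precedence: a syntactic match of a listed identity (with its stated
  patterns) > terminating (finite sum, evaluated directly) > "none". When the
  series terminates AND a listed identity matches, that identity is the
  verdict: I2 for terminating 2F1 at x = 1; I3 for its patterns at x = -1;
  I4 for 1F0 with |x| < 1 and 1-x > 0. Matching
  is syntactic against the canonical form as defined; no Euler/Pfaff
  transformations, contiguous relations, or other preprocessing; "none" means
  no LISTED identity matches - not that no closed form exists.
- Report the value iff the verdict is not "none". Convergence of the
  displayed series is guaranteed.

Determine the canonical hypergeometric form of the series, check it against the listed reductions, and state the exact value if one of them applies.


Key observation: x = 1 and the lower running product (prefactor 1) is a rising factorial.
Adjacent-term ratio: r(k) = 1 * (k-\frac{5}{8}) (k+4) / [(k+\frac{75}{8}) (k+1)] ; factor over Q: parameters, x = 1, and C = 1.

With C = 1: the canonical form is 2F1(-\frac{5}{8}, 4; \frac{75}{8}; 1). Verdict: Gauss (I1, integer-parameter pattern) fires (x = 1: the Gamma ratio telescopes since c-a-b = 6 > 0 and a = 4 in Z>0). Exact value: \frac{2889643}{4128768}.


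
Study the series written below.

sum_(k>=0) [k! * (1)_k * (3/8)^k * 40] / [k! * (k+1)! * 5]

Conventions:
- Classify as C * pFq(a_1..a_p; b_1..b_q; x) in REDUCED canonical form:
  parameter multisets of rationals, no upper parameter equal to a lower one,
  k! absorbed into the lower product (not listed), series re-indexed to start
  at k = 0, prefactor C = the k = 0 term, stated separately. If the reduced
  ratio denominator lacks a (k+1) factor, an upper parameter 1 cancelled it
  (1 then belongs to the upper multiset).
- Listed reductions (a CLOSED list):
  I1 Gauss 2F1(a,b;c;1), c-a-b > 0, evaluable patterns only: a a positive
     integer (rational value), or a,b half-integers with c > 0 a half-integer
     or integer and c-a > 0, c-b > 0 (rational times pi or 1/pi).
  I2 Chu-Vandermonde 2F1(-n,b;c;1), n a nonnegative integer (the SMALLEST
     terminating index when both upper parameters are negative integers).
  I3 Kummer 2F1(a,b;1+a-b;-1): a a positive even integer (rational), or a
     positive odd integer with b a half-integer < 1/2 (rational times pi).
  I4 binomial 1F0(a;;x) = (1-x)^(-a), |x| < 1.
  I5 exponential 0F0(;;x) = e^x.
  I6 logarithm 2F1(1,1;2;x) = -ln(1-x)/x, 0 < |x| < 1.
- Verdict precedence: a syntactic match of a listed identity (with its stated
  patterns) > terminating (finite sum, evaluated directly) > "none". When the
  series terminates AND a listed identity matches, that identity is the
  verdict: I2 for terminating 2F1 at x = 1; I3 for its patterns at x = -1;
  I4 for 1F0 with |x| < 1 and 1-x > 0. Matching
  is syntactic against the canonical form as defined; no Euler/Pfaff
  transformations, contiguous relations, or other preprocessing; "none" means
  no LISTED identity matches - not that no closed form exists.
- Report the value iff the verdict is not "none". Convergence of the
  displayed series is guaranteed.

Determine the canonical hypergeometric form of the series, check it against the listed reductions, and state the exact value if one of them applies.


The series (x = 3/8) is 2F1: upper {1, 1}, lower {2}, prefactor 8. Verdict: this is the I6 logarithm reduction (the logarithm: parameters (1,1;2), x = 3/8). Hence: (-64/3) * ln(5/8).

Structural cue: t_0 being 8, the constant factors (C = 8, x = 3/8) combine into one prefactor.
Consecutive-term ratio: r(k) = (3/8) * (k+1) (k+1) / [(k+2) (k+1)] - rational in k, leading ratio (3/8); with t_0 = 8, classification follows.


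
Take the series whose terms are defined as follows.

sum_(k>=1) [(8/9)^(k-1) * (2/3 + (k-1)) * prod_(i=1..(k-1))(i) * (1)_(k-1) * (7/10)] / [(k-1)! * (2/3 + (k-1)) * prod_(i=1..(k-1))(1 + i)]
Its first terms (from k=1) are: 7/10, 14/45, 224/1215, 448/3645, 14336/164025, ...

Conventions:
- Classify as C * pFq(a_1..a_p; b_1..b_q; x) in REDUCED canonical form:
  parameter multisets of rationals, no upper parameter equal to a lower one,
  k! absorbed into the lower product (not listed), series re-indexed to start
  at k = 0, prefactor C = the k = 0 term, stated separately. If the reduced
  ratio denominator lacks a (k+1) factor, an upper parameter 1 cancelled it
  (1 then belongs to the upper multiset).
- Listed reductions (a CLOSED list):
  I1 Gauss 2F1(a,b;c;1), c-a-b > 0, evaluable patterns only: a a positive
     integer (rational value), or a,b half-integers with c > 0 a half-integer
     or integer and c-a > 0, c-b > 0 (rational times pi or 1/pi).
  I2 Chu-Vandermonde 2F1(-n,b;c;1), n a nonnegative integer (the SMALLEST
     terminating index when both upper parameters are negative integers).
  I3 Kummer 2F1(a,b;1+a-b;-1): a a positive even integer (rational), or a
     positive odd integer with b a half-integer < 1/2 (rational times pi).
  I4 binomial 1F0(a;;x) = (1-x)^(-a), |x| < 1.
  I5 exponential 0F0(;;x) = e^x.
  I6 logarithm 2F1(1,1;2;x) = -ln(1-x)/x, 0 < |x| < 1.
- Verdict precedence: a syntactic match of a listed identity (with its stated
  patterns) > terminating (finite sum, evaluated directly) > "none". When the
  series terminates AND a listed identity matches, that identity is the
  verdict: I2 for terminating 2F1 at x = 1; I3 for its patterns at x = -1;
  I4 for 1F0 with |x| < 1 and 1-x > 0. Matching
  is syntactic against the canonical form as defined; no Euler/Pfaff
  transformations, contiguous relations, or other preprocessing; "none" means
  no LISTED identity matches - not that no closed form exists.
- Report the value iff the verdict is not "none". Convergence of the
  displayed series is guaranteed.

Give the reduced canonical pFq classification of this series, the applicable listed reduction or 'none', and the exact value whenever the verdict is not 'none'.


This is 7/10 * 2F1(1, 1; 2; 8/9) in reduced canonical form. Verdict: the I6 logarithm reduction fires (the logarithm: parameters (1,1;2), x = 8/9). Its exact value is (-63/80) * ln(1/9).

Key step: t_0 being 7/10, striking the common factor k + 2/3 reduces the term (C = 7/10, x = 8/9).
Consecutive-term ratio: r(k) = (8/9) * (k+1) (k+1) / [(k+2) (k+1)] ; factor over Q: parameters, x = (8/9), and C = 7/10.


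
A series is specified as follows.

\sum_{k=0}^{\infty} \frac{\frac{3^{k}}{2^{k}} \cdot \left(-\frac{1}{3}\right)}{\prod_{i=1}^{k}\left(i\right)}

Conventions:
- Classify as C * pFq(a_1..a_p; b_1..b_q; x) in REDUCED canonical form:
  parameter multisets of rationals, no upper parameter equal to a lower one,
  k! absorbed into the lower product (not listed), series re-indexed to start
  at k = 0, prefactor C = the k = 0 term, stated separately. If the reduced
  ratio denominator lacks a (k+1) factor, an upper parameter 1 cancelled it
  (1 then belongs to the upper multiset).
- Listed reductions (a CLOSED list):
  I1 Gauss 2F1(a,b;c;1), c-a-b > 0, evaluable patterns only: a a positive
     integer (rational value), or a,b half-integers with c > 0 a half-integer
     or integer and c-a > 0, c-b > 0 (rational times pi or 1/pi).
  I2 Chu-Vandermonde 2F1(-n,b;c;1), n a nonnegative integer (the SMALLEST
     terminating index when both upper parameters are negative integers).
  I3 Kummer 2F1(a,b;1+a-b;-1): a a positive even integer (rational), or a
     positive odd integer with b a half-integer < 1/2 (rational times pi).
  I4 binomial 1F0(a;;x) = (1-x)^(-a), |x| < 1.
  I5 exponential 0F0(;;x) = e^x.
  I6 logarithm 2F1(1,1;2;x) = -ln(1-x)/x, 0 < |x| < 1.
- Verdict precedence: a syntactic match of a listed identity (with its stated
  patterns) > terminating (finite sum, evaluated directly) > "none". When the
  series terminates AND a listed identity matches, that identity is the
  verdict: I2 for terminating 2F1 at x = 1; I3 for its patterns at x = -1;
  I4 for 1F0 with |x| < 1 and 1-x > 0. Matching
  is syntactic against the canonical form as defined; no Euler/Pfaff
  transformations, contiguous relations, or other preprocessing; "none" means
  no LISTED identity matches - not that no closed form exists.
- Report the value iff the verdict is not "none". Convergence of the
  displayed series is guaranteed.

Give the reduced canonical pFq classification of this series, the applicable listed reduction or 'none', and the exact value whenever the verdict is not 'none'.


Canonical form: C = -\frac{1}{3} times 0F0 with upper {-}, lower {-}, x = \frac{3}{2}. Verdict: this is the I5 exponential reduction (the 0F0 exponential series at x = \frac{3}{2}). Value: \left(-\frac{1}{3}\right) \cdot e^{\frac{3}{2}}.

First insight: t_0 = -\frac{1}{3} here, and the two geometric factors (C = -1/3) combine into one argument.
Ratio: r(k) = \frac{3}{2} * 1 / [(k+1)] - rational; roots negated = parameters, x = \frac{3}{2}, C = -\frac{1}{3}.


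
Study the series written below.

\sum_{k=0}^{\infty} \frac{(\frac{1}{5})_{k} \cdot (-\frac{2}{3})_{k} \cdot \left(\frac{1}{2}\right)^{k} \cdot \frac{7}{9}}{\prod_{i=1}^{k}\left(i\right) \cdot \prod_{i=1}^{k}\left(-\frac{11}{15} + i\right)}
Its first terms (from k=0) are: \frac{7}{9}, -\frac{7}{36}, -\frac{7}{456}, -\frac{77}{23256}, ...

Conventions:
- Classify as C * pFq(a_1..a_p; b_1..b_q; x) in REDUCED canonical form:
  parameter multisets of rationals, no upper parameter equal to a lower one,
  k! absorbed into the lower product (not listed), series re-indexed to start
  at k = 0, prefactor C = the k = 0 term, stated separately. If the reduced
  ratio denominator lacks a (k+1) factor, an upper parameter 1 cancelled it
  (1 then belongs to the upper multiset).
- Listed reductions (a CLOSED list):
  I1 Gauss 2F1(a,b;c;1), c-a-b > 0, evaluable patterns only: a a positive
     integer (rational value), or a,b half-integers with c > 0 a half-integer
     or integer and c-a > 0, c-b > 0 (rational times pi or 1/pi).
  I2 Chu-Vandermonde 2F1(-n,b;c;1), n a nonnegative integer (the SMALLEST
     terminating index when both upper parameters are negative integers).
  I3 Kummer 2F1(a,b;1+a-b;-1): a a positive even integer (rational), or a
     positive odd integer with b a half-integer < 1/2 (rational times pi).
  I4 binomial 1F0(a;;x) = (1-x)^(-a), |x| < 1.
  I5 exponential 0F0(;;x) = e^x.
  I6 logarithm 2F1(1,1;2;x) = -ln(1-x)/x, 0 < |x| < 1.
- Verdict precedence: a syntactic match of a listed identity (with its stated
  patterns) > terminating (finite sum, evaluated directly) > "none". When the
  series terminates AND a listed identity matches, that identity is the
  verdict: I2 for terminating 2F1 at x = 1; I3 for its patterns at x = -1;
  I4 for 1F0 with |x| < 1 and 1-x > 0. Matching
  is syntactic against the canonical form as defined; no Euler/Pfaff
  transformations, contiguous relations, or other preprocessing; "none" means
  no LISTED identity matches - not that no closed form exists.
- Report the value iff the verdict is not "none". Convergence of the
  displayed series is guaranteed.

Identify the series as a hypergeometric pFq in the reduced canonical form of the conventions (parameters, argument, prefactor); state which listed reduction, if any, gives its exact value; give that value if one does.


Classification (C = \frac{7}{9}): 2F1 with upper {-\frac{2}{3}, \frac{1}{5}}, lower {\frac{4}{15}}, argument x = \frac{1}{2}. Verdict: none. No listed pattern accepts 2F1(-\frac{2}{3}, \frac{1}{5}; \frac{4}{15}; \frac{1}{2}).

Key step: t_0 being \frac{7}{9}, the lower running product (prefactor 7/9) is a rising factorial.
Step ratio: r(k) = \frac{1}{2} * (k-\frac{2}{3}) (k+\frac{1}{5}) / [(k+\frac{4}{15}) (k+1)] - rational in k. x = \frac{1}{2}; t_0 = \frac{7}{9}; negate the roots.
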